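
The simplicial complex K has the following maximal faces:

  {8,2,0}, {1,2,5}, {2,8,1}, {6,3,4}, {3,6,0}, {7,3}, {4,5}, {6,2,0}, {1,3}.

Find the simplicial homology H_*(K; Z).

Fix the vertex order 0 < 1 < 2 < 3 < 4 < 5 < 6 < 7 < 8 and write every simplex with vertices in increasing order. Then dim K = 2 and the simplices of K are:

  0-simplices (9): [0], [1], [2], [3], [4], [5], [6], [7], [8]
  1-simplices (16): [0,2], [0,3], [0,6], [0,8], [1,2], [1,3], [1,5], [1,8], [2,5], [2,6], [2,8], [3,4], [3,6], [3,7], [4,5], [4,6]
  2-simplices (6): [0,2,6], [0,2,8], [0,3,6], [1,2,5], [1,2,8], [3,4,6]

Hence C_0 ≅ Z^9, C_1 ≅ Z^16, C_2 ≅ Z^6.

∂_1: C_1 → C_0 is given by ∂[p,q] = [q] − [p]. For instance
  ∂[4,5] = [5] − [4].
The resulting 9×16 matrix has rank 8, and its Smith normal form has invariant factors (1,1,1,1,1,1,1,1).

Boundary ∂_2: C_2 → C_1 acts by ∂[p,q,r] = [q,r] − [p,r] + [p,q]. For instance
  ∂[0,3,6] = [3,6] − [0,6] + [0,3],
  ∂[0,2,8] = [2,8] − [0,8] + [0,2].
The 16×6 boundary matrix has rank 6 and Smith normal form diag(1,1,1,1,1,1).

Now H_k = ker ∂_k / im ∂_{k+1}, so:

  H_0: rank C_0 − rank ∂_1 = 9 − 8 = 1, and the invariant factors of ∂_1 are all 1, so H_0 = Z.
  H_1: rank ker ∂_1 − rank ∂_2 = (16 − 8) − 6 = 2, and the invariant factors of ∂_2 are all 1, so H_1 = Z^2.
  H_2: rank ker ∂_2 − rank ∂_3 = (6 − 6) − 0 = 0, and there is no ∂_3, so H_2 = 0.

H_0 ≅ Z,  H_1 ≅ Z^2,  H_2 = 0.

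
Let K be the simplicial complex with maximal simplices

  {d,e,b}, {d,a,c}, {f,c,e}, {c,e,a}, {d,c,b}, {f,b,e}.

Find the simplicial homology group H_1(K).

We work with the vertex ordering a < b < c < d < e < f. The simplices of K, each written with vertices in increasing order, are:

  0-simplices (6): a, b, c, d, e, f
  1-simplices (12): ac, ad, ae, bc, bd, be, bf, cd, ce, cf, de, ef
  2-simplices (6): acd, ace, bcd, bde, bef, cef

giving chain groups C_0 ≅ Z^6, C_1 ≅ Z^12, C_2 ≅ Z^6.

Boundary ∂_1: C_1 → C_0 is given by ∂[p,q] = [q] − [p]. For instance
  ∂bd = d − b.
The 6×12 boundary matrix has rank 5 and Smith normal form diag(1,1,1,1,1).

The boundary map ∂_2: C_2 → C_1 acts by ∂[p,q,r] = [q,r] − [p,r] + [p,q]. For instance
  ∂ace = ce − ae + ac,
  ∂cef = ef − cf + ce.
The resulting 12×6 matrix has rank 6, and its Smith normal form has invariant factors (1,1,1,1,1,1).

Reading off H_k = ker ∂_k / im ∂_{k+1}:

  H_1: rank ker ∂_1 − rank ∂_2 = (12 − 5) − 6 = 1, and the invariant factors of ∂_2 are all 1, so H_1 = Z.

H_1 = Z.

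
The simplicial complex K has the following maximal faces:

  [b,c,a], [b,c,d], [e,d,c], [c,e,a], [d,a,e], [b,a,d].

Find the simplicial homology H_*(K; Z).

Take the total order a < b < c < d < e on the vertex set. Then K (dimension 2) consists of the simplices:

  0-simplices (5): a, b, c, d, e
  1-simplices (9): ab, ac, ad, ae, bc, bd, cd, ce, de
  2-simplices (6): abc, abd, ace, ade, bcd, cde

Hence C_0 ≅ Z^5, C_1 ≅ Z^9, C_2 ≅ Z^6.

The boundary map ∂_1: C_1 → C_0 maps an edge to its endpoints' difference, ∂[p,q] = q − p. For instance
  ∂ce = e − c.
The 5×9 boundary matrix has rank 4 and Smith normal form diag(1,1,1,1).

The boundary map ∂_2: C_2 → C_1 acts by ∂[p,q,r] = [q,r] − [p,r] + [p,q]. For instance
  ∂ace = ce − ae + ac,
  ∂ade = de − ae + ad.
The 9×6 boundary matrix has rank 5 and Smith normal form diag(1,1,1,1,1).

Reading off H_k = ker ∂_k / im ∂_{k+1}:

  H_0: rank C_0 − rank ∂_1 = 5 − 4 = 1, and the invariant factors of ∂_1 are all 1, so H_0 = Z.
  H_1: rank ker ∂_1 − rank ∂_2 = (9 − 4) − 5 = 0, and the invariant factors of ∂_2 are all 1, so H_1 = 0.
  H_2: rank ker ∂_2 − rank ∂_3 = (6 − 5) − 0 = 1, and there is no ∂_3, so H_2 = Z.

(K is a triangulation of the 2-sphere S^2.)

H_0 ≅ Z,  H_1 = 0,  H_2 ≅ Z.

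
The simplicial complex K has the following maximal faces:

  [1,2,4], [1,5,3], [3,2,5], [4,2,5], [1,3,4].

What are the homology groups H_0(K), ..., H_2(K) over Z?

Take the total order 1 < 2 < 3 < 4 < 5 on the vertex set. Then K (dimension 2) consists of the simplices:

  0-simplices (5): [1], [2], [3], [4], [5]
  1-simplices (10): [1,2], [1,3], [1,4], [1,5], [2,3], [2,4], [2,5], [3,4], [3,5], [4,5]
  2-simplices (5): [1,2,4], [1,3,4], [1,3,5], [2,3,5], [2,4,5]

giving chain groups C_0 ≅ Z^5, C_1 ≅ Z^10, C_2 ≅ Z^5.

∂_1: C_1 → C_0 is given by ∂[p,q] = [q] − [p]. For instance
  ∂[2,3] = [3] − [2].
This gives a 5×10 integer matrix of rank 4; reducing to Smith normal form yields diagonal entries (1,1,1,1).

∂_2: C_2 → C_1 maps a triangle to the signed sum of its edges. For instance
  ∂[2,3,5] = [3,5] − [2,5] + [2,3],
  ∂[2,4,5] = [4,5] − [2,5] + [2,4].
The 10×5 boundary matrix has rank 5 and Smith normal form diag(1,1,1,1,1).

From H_k ≅ ker(∂_k) / im(∂_{k+1}) we obtain:

  H_0: rank C_0 − rank ∂_1 = 5 − 4 = 1, and the invariant factors of ∂_1 are all 1, so H_0 ≅ Z.
  H_1: rank ker ∂_1 − rank ∂_2 = (10 − 4) − 5 = 1, and the invariant factors of ∂_2 are all 1, so H_1 ≅ Z.
  H_2: rank ker ∂_2 − rank ∂_3 = (5 − 5) − 0 = 0, and there is no ∂_3, so H_2 ≅ 0.

H_0 = Z,  H_1 = Z,  H_2 = 0.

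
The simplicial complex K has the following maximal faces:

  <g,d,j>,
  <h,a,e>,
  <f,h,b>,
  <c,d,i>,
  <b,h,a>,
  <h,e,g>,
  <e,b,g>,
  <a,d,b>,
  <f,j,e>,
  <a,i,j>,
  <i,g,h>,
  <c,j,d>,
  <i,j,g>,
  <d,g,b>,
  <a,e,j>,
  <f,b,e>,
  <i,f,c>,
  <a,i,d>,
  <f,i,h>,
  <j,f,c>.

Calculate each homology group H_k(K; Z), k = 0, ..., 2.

Fix the vertex order a < b < c < d < e < f < g < h < i < j and write every simplex with vertices in increasing order. Then dim K = 2 and the simplices of K are:

  0-simplices (10): a, b, c, d, e, f, g, h, i, j
  1-simplices (30): ab, ad, ae, ah, ai, aj, bd, be, bf, bg, bh, cd, cf, ci, cj, dg, di, dj, ef, eg, eh, ej, fh, fi, fj, gh, gi, gj, hi, ij
  2-simplices (20): abd, abh, adi, aeh, aej, aij, bdg, bef, beg, bfh, cdi, cdj, cfi, cfj, dgj, efj, egh, fhi, ghi, gij

so the chain groups are C_0 ≅ Z^10, C_1 ≅ Z^30, C_2 ≅ Z^20.

Boundary ∂_1: C_1 → C_0 is given by ∂[p,q] = [q] − [p]. For instance
  ∂hi = i − h.
This gives a 10×30 integer matrix of rank 9; reducing to Smith normal form yields diagonal entries (1,1,1,1,1,1,1,1,1).

The boundary map ∂_2: C_2 → C_1 sends each 2-simplex [p,q,r] to [q,r] − [p,r] + [p,q]. For instance
  ∂gij = ij − gj + gi,
  ∂bdg = dg − bg + bd.
As a 30×20 matrix over Z this has rank 20, with invariant factors (1,1,1,1,1,1,1,1,1,1,1,1,1,1,1,1,1,1,1,2).

Computing H_k = (kernel of ∂_k) / (image of ∂_{k+1}):

  H_0: rank C_0 − rank ∂_1 = 10 − 9 = 1, and the invariant factors of ∂_1 are all 1, so H_0 = Z.
  H_1: rank ker ∂_1 − rank ∂_2 = (30 − 9) − 20 = 1, and ∂_2 has invariant factor 2 > 1, so H_1 = Z × Z/2.
  H_2: rank ker ∂_2 − rank ∂_3 = (20 − 20) − 0 = 0, and there is no ∂_3, so H_2 = 0.

As a check, the Euler characteristic is 10 − 30 + 20 = 0, which agrees with 1 − 1 + 0 = 0.

H_0 ≅ Z,  H_1 ≅ Z × Z/2,  H_2 = 0.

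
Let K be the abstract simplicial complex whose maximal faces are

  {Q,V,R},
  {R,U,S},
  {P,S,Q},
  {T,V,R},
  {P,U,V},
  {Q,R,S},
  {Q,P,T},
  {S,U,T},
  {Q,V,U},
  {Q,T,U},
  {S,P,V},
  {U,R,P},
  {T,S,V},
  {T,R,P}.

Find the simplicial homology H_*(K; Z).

H_0 ≅ Z,  H_1 ≅ Z^2,  H_2 ≅ Z.

Fix the vertex order P < Q < R < S < T < U < V and write every simplex with vertices in increasing order. Then dim K = 2 and the simplices of K are:

  0-simplices (7): P, Q, R, S, T, U, V
  1-simplices (21): PQ, PR, PS, PT, PU, PV, QR, QS, QT, QU, QV, RS, RT, RU, RV, ST, SU, SV, TU, TV, UV
  2-simplices (14): PQS, PQT, PRT, PRU, PSV, PUV, QRS, QRV, QTU, QUV, RSU, RTV, STU, STV

so the chain groups are C_0 ≅ Z^7, C_1 ≅ Z^21, C_2 ≅ Z^14.

∂_1: C_1 → C_0 sends each edge [p,q] (with p < q) to q − p. For instance
  ∂ST = T − S.
The 7×21 boundary matrix has rank 6 and Smith normal form diag(1,1,1,1,1,1).

∂_2: C_2 → C_1 sends each 2-simplex [p,q,r] to [q,r] − [p,r] + [p,q]. For instance
  ∂PRU = RU − PU + PR,
  ∂PQS = QS − PS + PQ.
As a 21×14 matrix over Z this has rank 13, with invariant factors (1,1,1,1,1,1,1,1,1,1,1,1,1).

Now H_k = ker ∂_k / im ∂_{k+1}, so:

  H_0: rank C_0 − rank ∂_1 = 7 − 6 = 1, and the invariant factors of ∂_1 are all 1, so H_0 = Z.
  H_1: rank ker ∂_1 − rank ∂_2 = (21 − 6) − 13 = 2, and the invariant factors of ∂_2 are all 1, so H_1 = Z^2.
  H_2: rank ker ∂_2 − rank ∂_3 = (14 − 13) − 0 = 1, and there is no ∂_3, so H_2 = Z.

(K is a triangulation of the torus T^2.)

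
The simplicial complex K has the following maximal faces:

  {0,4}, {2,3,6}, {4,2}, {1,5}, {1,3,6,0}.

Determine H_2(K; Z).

H_2 ≅ 0.

Order the vertices as 0 < 1 < 2 < 3 < 4 < 5 < 6. Listing each simplex with vertices in this order, K has dimension 3 with simplices:

  0-simplices (7): [0], [1], [2], [3], [4], [5], [6]
  1-simplices (11): [0,1], [0,3], [0,4], [0,6], [1,3], [1,5], [1,6], [2,3], [2,4], [2,6], [3,6]
  2-simplices (5): [0,1,3], [0,1,6], [0,3,6], [1,3,6], [2,3,6]
  3-simplices (1): [0,1,3,6]

giving chain groups C_0 ≅ Z^7, C_1 ≅ Z^11, C_2 ≅ Z^5, C_3 ≅ Z^1.

∂_1: C_1 → C_0 sends each edge [p,q] (with p < q) to q − p.
The 7×11 boundary matrix has rank 6 and Smith normal form diag(1,1,1,1,1,1).

∂_2: C_2 → C_1 maps a triangle to the signed sum of its edges. For instance
  ∂[0,3,6] = [3,6] − [0,6] + [0,3],
  ∂[2,3,6] = [3,6] − [2,6] + [2,3].
The resulting 11×5 matrix has rank 4, and its Smith normal form has invariant factors (1,1,1,1).

The boundary map ∂_3: C_3 → C_2 sends each 3-simplex σ to the alternating sum Σ_i (−1)^i (σ with its i-th vertex removed). For instance
  ∂[0,1,3,6] = [1,3,6] − [0,3,6] + [0,1,6] − [0,1,3].
As a 5×1 matrix over Z this has rank 1, with invariant factors (1).

Reading off H_k = ker ∂_k / im ∂_{k+1}:

  H_2: rank ker ∂_2 − rank ∂_3 = (5 − 4) − 1 = 0, and the invariant factors of ∂_3 are all 1, so H_2 ≅ 0.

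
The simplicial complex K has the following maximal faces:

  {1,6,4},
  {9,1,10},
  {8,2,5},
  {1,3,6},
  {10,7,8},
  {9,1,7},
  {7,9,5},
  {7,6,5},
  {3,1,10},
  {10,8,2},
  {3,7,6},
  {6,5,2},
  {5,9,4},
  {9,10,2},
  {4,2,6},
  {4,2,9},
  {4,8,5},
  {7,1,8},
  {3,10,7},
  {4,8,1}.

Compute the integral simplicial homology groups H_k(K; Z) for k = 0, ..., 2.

H_0 = Z,  H_1 = Z ⊕ Z_2,  H_2 = 0.

Order the vertices as 1 < 2 < 3 < 4 < 5 < 6 < 7 < 8 < 9 < 10. Listing each simplex with vertices in this order, K has dimension 2 with simplices:

  0-simplices (10): [1], [2], [3], [4], [5], [6], [7], [8], [9], [10]
  1-simplices (30): (30 of them)
  2-simplices (20): (20 of them)

Hence C_0 ≅ Z^10, C_1 ≅ Z^30, C_2 ≅ Z^20.

Boundary ∂_1: C_1 → C_0 maps an edge to its endpoints' difference, ∂[p,q] = q − p. For instance
  ∂[3,10] = [10] − [3].
The 10×30 boundary matrix has rank 9 and Smith normal form diag(1,1,1,1,1,1,1,1,1).

The boundary map ∂_2: C_2 → C_1 sends each 2-simplex [p,q,r] to [q,r] − [p,r] + [p,q]. For instance
  ∂[2,9,10] = [9,10] − [2,10] + [2,9],
  ∂[5,6,7] = [6,7] − [5,7] + [5,6].
The 30×20 boundary matrix has rank 20 and Smith normal form diag(1,1,1,1,1,1,1,1,1,1,1,1,1,1,1,1,1,1,1,2).

Now H_k = ker ∂_k / im ∂_{k+1}, so:

  H_0: rank C_0 − rank ∂_1 = 10 − 9 = 1, and the invariant factors of ∂_1 are all 1, so H_0 = Z.
  H_1: rank ker ∂_1 − rank ∂_2 = (30 − 9) − 20 = 1, and ∂_2 has invariant factor 2 > 1, so H_1 = Z ⊕ Z_2.
  H_2: rank ker ∂_2 − rank ∂_3 = (20 − 20) − 0 = 0, and there is no ∂_3, so H_2 = 0.

As a check, the Euler characteristic is 10 − 30 + 20 = 0, which agrees with 1 − 1 + 0 = 0.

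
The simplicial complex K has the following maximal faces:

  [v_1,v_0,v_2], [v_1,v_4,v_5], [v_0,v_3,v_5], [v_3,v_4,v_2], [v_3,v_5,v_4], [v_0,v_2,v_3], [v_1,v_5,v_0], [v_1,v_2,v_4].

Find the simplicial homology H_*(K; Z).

H_0 ≅ Z,  H_1 = 0,  H_2 ≅ Z.

K has 6 vertices, 12 edges, 8 triangles.
rank ∂_0 = 0, rank ∂_1 = 5 ⇒ b_0 = 6 − 0 − 5 = 1; all invariant factors of ∂_1 are 1 so no torsion. So H_0 ≅ Z.
rank ∂_1 = 5, rank ∂_2 = 7 ⇒ b_1 = 12 − 5 − 7 = 0; all invariant factors of ∂_2 are 1 so no torsion. So H_1 ≅ 0.
rank ∂_2 = 7, rank ∂_3 = 0 ⇒ b_2 = 8 − 7 − 0 = 1. So H_2 ≅ Z.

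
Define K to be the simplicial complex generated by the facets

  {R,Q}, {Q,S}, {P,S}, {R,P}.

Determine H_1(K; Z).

Take the total order P < Q < R < S on the vertex set. Then K (dimension 1) consists of the simplices:

  0-simplices (4): P, Q, R, S
  1-simplices (4): PR, PS, QR, QS

giving chain groups C_0 ≅ Z^4, C_1 ≅ Z^4.

∂_1: C_1 → C_0 sends each edge [p,q] (with p < q) to q − p. For instance
  ∂QS = S − Q.
The 4×4 boundary matrix has rank 3 and Smith normal form diag(1,1,1).

Reading off H_k = ker ∂_k / im ∂_{k+1}:

  H_1: rank ker ∂_1 − rank ∂_2 = (4 − 3) − 0 = 1, and there is no ∂_2, so H_1 ≅ Z.

H_1 ≅ Z.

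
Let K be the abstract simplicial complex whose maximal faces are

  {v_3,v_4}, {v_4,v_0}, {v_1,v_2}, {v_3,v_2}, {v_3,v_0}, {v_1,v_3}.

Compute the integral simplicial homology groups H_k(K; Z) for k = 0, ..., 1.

H_0 ≅ Z,  H_1 ≅ Z^2.

We work with the vertex ordering v_0 < v_1 < v_2 < v_3 < v_4. The simplices of K, each written with vertices in increasing order, are:

  0-simplices (5): [v_0], [v_1], [v_2], [v_3], [v_4]
  1-simplices (6): [v_0,v_3], [v_0,v_4], [v_1,v_2], [v_1,v_3], [v_2,v_3], [v_3,v_4]

giving chain groups C_0 ≅ Z^5, C_1 ≅ Z^6.

The boundary map ∂_1: C_1 → C_0 maps an edge to its endpoints' difference, ∂[p,q] = q − p.
The resulting 5×6 matrix has rank 4, and its Smith normal form has invariant factors (1,1,1,1).

Now H_k = ker ∂_k / im ∂_{k+1}, so:

  H_0: rank C_0 − rank ∂_1 = 5 − 4 = 1, and the invariant factors of ∂_1 are all 1, so H_0 = Z.
  H_1: rank ker ∂_1 − rank ∂_2 = (6 − 4) − 0 = 2, and there is no ∂_2, so H_1 = Z^2.

As a check, the Euler characteristic is 5 − 6 = -1, which agrees with 1 − 2 = -1.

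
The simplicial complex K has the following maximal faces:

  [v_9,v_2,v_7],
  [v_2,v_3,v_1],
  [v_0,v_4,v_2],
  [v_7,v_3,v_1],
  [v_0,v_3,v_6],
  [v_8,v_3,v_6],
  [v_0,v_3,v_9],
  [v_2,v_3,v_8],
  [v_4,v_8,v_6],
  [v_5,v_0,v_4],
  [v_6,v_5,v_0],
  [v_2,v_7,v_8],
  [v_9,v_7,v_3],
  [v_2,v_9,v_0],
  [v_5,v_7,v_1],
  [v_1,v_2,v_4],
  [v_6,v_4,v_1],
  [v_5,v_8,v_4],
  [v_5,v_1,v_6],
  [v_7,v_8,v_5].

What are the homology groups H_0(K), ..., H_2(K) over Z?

H_0 ≅ Z,  H_1 ≅ Z ⊕ Z/2Z,  H_2 = 0.

We work with the vertex ordering v_0 < v_1 < v_2 < v_3 < v_4 < v_5 < v_6 < v_7 < v_8 < v_9. The simplices of K, each written with vertices in increasing order, are:

  0-simplices (10): [v_0], [v_1], [v_2], [v_3], [v_4], [v_5], [v_6], [v_7], [v_8], [v_9]
  1-simplices (30): (30 of them)
  2-simplices (20): (20 of them)

giving chain groups C_0 ≅ Z^10, C_1 ≅ Z^30, C_2 ≅ Z^20.

The boundary map ∂_1: C_1 → C_0 maps an edge to its endpoints' difference, ∂[p,q] = q − p. For instance
  ∂[v_1,v_6] = [v_6] − [v_1].
This gives a 10×30 integer matrix of rank 9; reducing to Smith normal form yields diagonal entries (1,1,1,1,1,1,1,1,1).

The boundary map ∂_2: C_2 → C_1 acts by ∂[p,q,r] = [q,r] − [p,r] + [p,q]. For instance
  ∂[v_0,v_4,v_5] = [v_4,v_5] − [v_0,v_5] + [v_0,v_4],
  ∂[v_3,v_6,v_8] = [v_6,v_8] − [v_3,v_8] + [v_3,v_6].
The 30×20 boundary matrix has rank 20 and Smith normal form diag(1,1,1,1,1,1,1,1,1,1,1,1,1,1,1,1,1,1,1,2).

From H_k ≅ ker(∂_k) / im(∂_{k+1}) we obtain:

  H_0: rank C_0 − rank ∂_1 = 10 − 9 = 1, and the invariant factors of ∂_1 are all 1, so H_0 = Z.
  H_1: rank ker ∂_1 − rank ∂_2 = (30 − 9) − 20 = 1, and ∂_2 has invariant factor 2 > 1, so H_1 = Z ⊕ Z/2Z.
  H_2: rank ker ∂_2 − rank ∂_3 = (20 − 20) − 0 = 0, and there is no ∂_3, so H_2 = 0.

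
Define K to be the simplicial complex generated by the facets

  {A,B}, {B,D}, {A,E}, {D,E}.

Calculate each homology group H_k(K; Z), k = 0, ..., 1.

H_0 = Z,  H_1 = Z.

Take the total order A < B < D < E on the vertex set. Then K (dimension 1) consists of the simplices:

  0-simplices (4): A, B, D, E
  1-simplices (4): AB, AE, BD, DE

so the chain groups are C_0 ≅ Z^4, C_1 ≅ Z^4.

∂_1: C_1 → C_0 sends each edge [p,q] (with p < q) to q − p.
The resulting 4×4 matrix has rank 3, and its Smith normal form has invariant factors (1,1,1).

Computing H_k = (kernel of ∂_k) / (image of ∂_{k+1}):

  H_0: rank C_0 − rank ∂_1 = 4 − 3 = 1, and the invariant factors of ∂_1 are all 1, so H_0 = Z.
  H_1: rank ker ∂_1 − rank ∂_2 = (4 − 3) − 0 = 1, and there is no ∂_2, so H_1 = Z.

As a check, the Euler characteristic is 4 − 4 = 0, which agrees with 1 − 1 = 0.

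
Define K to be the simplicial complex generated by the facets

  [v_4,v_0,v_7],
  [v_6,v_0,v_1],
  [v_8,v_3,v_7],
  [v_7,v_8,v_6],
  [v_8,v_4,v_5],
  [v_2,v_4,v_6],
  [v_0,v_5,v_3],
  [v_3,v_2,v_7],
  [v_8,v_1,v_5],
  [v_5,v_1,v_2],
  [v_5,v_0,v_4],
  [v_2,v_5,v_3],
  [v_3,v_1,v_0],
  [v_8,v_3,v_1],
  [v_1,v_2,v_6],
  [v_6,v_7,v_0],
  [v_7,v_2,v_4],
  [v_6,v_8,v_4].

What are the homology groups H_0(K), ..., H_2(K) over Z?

H_0 ≅ Z,  H_1 ≅ Z ⊕ Z/2,  H_2 = 0.

Order the vertices as v_0 < v_1 < v_2 < v_3 < v_4 < v_5 < v_6 < v_7 < v_8. Listing each simplex with vertices in this order, K has dimension 2 with simplices:

  0-simplices (9): [v_0], [v_1], [v_2], [v_3], [v_4], [v_5], [v_6], [v_7], [v_8]
  1-simplices (27): (27 of them)
  2-simplices (18): (18 of them)

giving chain groups C_0 ≅ Z^9, C_1 ≅ Z^27, C_2 ≅ Z^18.

The boundary map ∂_1: C_1 → C_0 maps an edge to its endpoints' difference, ∂[p,q] = q − p.
This gives a 9×27 integer matrix of rank 8; reducing to Smith normal form yields diagonal entries (1,1,1,1,1,1,1,1).

∂_2: C_2 → C_1 maps a triangle to the signed sum of its edges. For instance
  ∂[v_0,v_4,v_7] = [v_4,v_7] − [v_0,v_7] + [v_0,v_4],
  ∂[v_0,v_4,v_5] = [v_4,v_5] − [v_0,v_5] + [v_0,v_4].
The 27×18 boundary matrix has rank 18 and Smith normal form diag(1,1,1,1,1,1,1,1,1,1,1,1,1,1,1,1,1,2).

Now H_k = ker ∂_k / im ∂_{k+1}, so:

  H_0: rank C_0 − rank ∂_1 = 9 − 8 = 1, and the invariant factors of ∂_1 are all 1, so H_0 = Z.
  H_1: rank ker ∂_1 − rank ∂_2 = (27 − 8) − 18 = 1, and ∂_2 has invariant factor 2 > 1, so H_1 = Z ⊕ Z/2.
  H_2: rank ker ∂_2 − rank ∂_3 = (18 − 18) − 0 = 0, and there is no ∂_3, so H_2 = 0.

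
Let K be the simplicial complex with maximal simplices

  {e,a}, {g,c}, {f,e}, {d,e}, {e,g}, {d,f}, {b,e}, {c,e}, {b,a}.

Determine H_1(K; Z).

We work with the vertex ordering a < b < c < d < e < f < g. The simplices of K, each written with vertices in increasing order, are:

  0-simplices (7): a, b, c, d, e, f, g
  1-simplices (9): ab, ae, be, ce, cg, de, df, ef, eg

giving chain groups C_0 ≅ Z^7, C_1 ≅ Z^9.

∂_1: C_1 → C_0 is given by ∂[p,q] = [q] − [p]. For instance
  ∂ab = b − a.
The 7×9 boundary matrix has rank 6 and Smith normal form diag(1,1,1,1,1,1).

Computing H_k = (kernel of ∂_k) / (image of ∂_{k+1}):

  H_1: rank ker ∂_1 − rank ∂_2 = (9 − 6) − 0 = 3, and there is no ∂_2, so H_1 = Z^3.

H_1 = Z^3.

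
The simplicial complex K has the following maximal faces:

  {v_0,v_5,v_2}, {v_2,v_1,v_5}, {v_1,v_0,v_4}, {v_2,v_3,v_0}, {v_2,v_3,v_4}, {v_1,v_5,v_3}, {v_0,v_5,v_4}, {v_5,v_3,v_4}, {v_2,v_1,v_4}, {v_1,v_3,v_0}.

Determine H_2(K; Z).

H_2 ≅ 0.

Take the total order v_0 < v_1 < v_2 < v_3 < v_4 < v_5 on the vertex set. Then K (dimension 2) consists of the simplices:

  0-simplices (6): [v_0], [v_1], [v_2], [v_3], [v_4], [v_5]
  1-simplices (15): (15 of them)
  2-simplices (10): [v_0,v_1,v_3], [v_0,v_1,v_4], [v_0,v_2,v_3], [v_0,v_2,v_5], [v_0,v_4,v_5], [v_1,v_2,v_4], [v_1,v_2,v_5], [v_1,v_3,v_5], [v_2,v_3,v_4], [v_3,v_4,v_5]

Hence C_0 ≅ Z^6, C_1 ≅ Z^15, C_2 ≅ Z^10.

Boundary ∂_1: C_1 → C_0 is given by ∂[p,q] = [q] − [p]. For instance
  ∂[v_1,v_4] = [v_4] − [v_1].
This gives a 6×15 integer matrix of rank 5; reducing to Smith normal form yields diagonal entries (1,1,1,1,1).

Boundary ∂_2: C_2 → C_1 acts by ∂[p,q,r] = [q,r] − [p,r] + [p,q]. For instance
  ∂[v_3,v_4,v_5] = [v_4,v_5] − [v_3,v_5] + [v_3,v_4],
  ∂[v_1,v_3,v_5] = [v_3,v_5] − [v_1,v_5] + [v_1,v_3].
The resulting 15×10 matrix has rank 10, and its Smith normal form has invariant factors (1,1,1,1,1,1,1,1,1,2).

Now H_k = ker ∂_k / im ∂_{k+1}, so:

  H_2: rank ker ∂_2 − rank ∂_3 = (10 − 10) − 0 = 0, and there is no ∂_3, so H_2 ≅ 0.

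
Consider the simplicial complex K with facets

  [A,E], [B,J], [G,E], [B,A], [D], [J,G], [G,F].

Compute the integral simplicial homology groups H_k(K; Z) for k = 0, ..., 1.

Take the total order A < B < D < E < F < G < J on the vertex set. Then K (dimension 1) consists of the simplices:

  0-simplices (7): A, B, D, E, F, G, J
  1-simplices (6): AB, AE, BJ, EG, FG, GJ

giving chain groups C_0 ≅ Z^7, C_1 ≅ Z^6.

Boundary ∂_1: C_1 → C_0 maps an edge to its endpoints' difference, ∂[p,q] = q − p.
This gives a 7×6 integer matrix of rank 5; reducing to Smith normal form yields diagonal entries (1,1,1,1,1).

Computing H_k = (kernel of ∂_k) / (image of ∂_{k+1}):

  H_0: rank C_0 − rank ∂_1 = 7 − 5 = 2, and the invariant factors of ∂_1 are all 1, so H_0 ≅ Z^2.
  H_1: rank ker ∂_1 − rank ∂_2 = (6 − 5) − 0 = 1, and there is no ∂_2, so H_1 ≅ Z.

H_0 = Z^2,  H_1 = Z.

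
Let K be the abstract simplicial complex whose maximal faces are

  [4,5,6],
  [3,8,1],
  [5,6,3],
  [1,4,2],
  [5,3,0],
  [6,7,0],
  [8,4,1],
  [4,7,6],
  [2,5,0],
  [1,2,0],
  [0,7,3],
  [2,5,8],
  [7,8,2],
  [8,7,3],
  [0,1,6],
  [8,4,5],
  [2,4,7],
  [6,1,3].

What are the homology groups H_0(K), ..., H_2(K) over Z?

H_0 = Z,  H_1 = Z × Z/2,  H_2 = 0.

We work with the vertex ordering 0 < 1 < 2 < 3 < 4 < 5 < 6 < 7 < 8. The simplices of K, each written with vertices in increasing order, are:

  0-simplices (9): [0], [1], [2], [3], [4], [5], [6], [7], [8]
  1-simplices (27): (27 of them)
  2-simplices (18): [0,1,2], [0,1,6], [0,2,5], [0,3,5], [0,3,7], [0,6,7], [1,2,4], [1,3,6], [1,3,8], [1,4,8], [2,4,7], [2,5,8], [2,7,8], [3,5,6], [3,7,8], [4,5,6], [4,5,8], [4,6,7]

giving chain groups C_0 ≅ Z^9, C_1 ≅ Z^27, C_2 ≅ Z^18.

The boundary map ∂_1: C_1 → C_0 is given by ∂[p,q] = [q] − [p]. For instance
  ∂[5,6] = [6] − [5].
The resulting 9×27 matrix has rank 8, and its Smith normal form has invariant factors (1,1,1,1,1,1,1,1).

Boundary ∂_2: C_2 → C_1 maps a triangle to the signed sum of its edges. For instance
  ∂[2,4,7] = [4,7] − [2,7] + [2,4],
  ∂[4,5,8] = [5,8] − [4,8] + [4,5].
As a 27×18 matrix over Z this has rank 18, with invariant factors (1,1,1,1,1,1,1,1,1,1,1,1,1,1,1,1,1,2).

Reading off H_k = ker ∂_k / im ∂_{k+1}:

  H_0: rank C_0 − rank ∂_1 = 9 − 8 = 1, and the invariant factors of ∂_1 are all 1, so H_0 ≅ Z.
  H_1: rank ker ∂_1 − rank ∂_2 = (27 − 8) − 18 = 1, and ∂_2 has invariant factor 2 > 1, so H_1 ≅ Z × Z/2.
  H_2: rank ker ∂_2 − rank ∂_3 = (18 − 18) − 0 = 0, and there is no ∂_3, so H_2 ≅ 0.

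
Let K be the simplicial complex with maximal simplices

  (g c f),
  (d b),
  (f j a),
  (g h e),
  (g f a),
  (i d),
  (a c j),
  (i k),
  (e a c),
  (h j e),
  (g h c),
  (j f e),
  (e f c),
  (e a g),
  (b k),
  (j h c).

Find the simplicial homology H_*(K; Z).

We work with the vertex ordering a < b < c < d < e < f < g < h < i < j < k. The simplices of K, each written with vertices in increasing order, are:

  0-simplices (11): a, b, c, d, e, f, g, h, i, j, k
  1-simplices (22): ac, ae, af, ag, aj, bd, bk, ce, cf, cg, ch, cj, di, ef, eg, eh, ej, fg, fj, gh, hj, ik
  2-simplices (12): ace, acj, aeg, afg, afj, cef, cfg, cgh, chj, efj, egh, ehj

giving chain groups C_0 ≅ Z^11, C_1 ≅ Z^22, C_2 ≅ Z^12.

The boundary map ∂_1: C_1 → C_0 maps an edge to its endpoints' difference, ∂[p,q] = q − p. For instance
  ∂bk = k − b.
As a 11×22 matrix over Z this has rank 9, with invariant factors (1,1,1,1,1,1,1,1,1).

The boundary map ∂_2: C_2 → C_1 sends each 2-simplex [p,q,r] to [q,r] − [p,r] + [p,q]. For instance
  ∂efj = fj − ej + ef,
  ∂afg = fg − ag + af.
The 22×12 boundary matrix has rank 12 and Smith normal form diag(1,1,1,1,1,1,1,1,1,1,1,2).

Reading off H_k = ker ∂_k / im ∂_{k+1}:

  H_0: rank C_0 − rank ∂_1 = 11 − 9 = 2, and the invariant factors of ∂_1 are all 1, so H_0 = Z^2.
  H_1: rank ker ∂_1 − rank ∂_2 = (22 − 9) − 12 = 1, and ∂_2 has invariant factor 2 > 1, so H_1 = Z ⊕ Z/2Z.
  H_2: rank ker ∂_2 − rank ∂_3 = (12 − 12) − 0 = 0, and there is no ∂_3, so H_2 = 0.

H_0 ≅ Z^2,  H_1 ≅ Z ⊕ Z/2Z,  H_2 = 0.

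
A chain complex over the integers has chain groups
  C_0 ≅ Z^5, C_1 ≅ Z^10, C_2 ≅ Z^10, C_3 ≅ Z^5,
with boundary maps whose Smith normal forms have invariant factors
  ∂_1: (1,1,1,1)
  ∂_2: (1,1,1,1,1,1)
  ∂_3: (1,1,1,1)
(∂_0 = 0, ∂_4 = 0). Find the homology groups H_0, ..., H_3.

H_0 = Z,  H_1 = 0,  H_2 = 0,  H_3 = Z.

H_0: b_0 = 5 − 0 − 4 = 1; torsion from ∂_1 factors > 1: none. So H_0 = Z.
H_1: b_1 = 10 − 4 − 6 = 0; torsion from ∂_2 factors > 1: none. So H_1 = 0.
H_2: b_2 = 10 − 6 − 4 = 0; torsion from ∂_3 factors > 1: none. So H_2 = 0.
H_3: b_3 = 5 − 4 − 0 = 1; torsion from ∂_4 factors > 1: none. So H_3 = Z.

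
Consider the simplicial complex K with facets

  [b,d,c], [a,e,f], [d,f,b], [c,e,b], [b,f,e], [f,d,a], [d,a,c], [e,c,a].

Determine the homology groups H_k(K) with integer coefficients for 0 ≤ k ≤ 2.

Fix the vertex order a < b < c < d < e < f and write every simplex with vertices in increasing order. Then dim K = 2 and the simplices of K are:

  0-simplices (6): a, b, c, d, e, f
  1-simplices (12): ac, ad, ae, af, bc, bd, be, bf, cd, ce, df, ef
  2-simplices (8): acd, ace, adf, aef, bcd, bce, bdf, bef

so the chain groups are C_0 ≅ Z^6, C_1 ≅ Z^12, C_2 ≅ Z^8.

∂_1: C_1 → C_0 sends each edge [p,q] (with p < q) to q − p. For instance
  ∂cd = d − c.
The resulting 6×12 matrix has rank 5, and its Smith normal form has invariant factors (1,1,1,1,1).

∂_2: C_2 → C_1 sends each 2-simplex [p,q,r] to [q,r] − [p,r] + [p,q]. For instance
  ∂bce = ce − be + bc,
  ∂bcd = cd − bd + bc.
As a 12×8 matrix over Z this has rank 7, with invariant factors (1,1,1,1,1,1,1).

Computing H_k = (kernel of ∂_k) / (image of ∂_{k+1}):

  H_0: rank C_0 − rank ∂_1 = 6 − 5 = 1, and the invariant factors of ∂_1 are all 1, so H_0 = Z.
  H_1: rank ker ∂_1 − rank ∂_2 = (12 − 5) − 7 = 0, and the invariant factors of ∂_2 are all 1, so H_1 = 0.
  H_2: rank ker ∂_2 − rank ∂_3 = (8 − 7) − 0 = 1, and there is no ∂_3, so H_2 = Z.

As a check, the Euler characteristic is 6 − 12 + 8 = 2, which agrees with 1 − 0 + 1 = 2.

H_0 = Z,  H_1 = 0,  H_2 = Z.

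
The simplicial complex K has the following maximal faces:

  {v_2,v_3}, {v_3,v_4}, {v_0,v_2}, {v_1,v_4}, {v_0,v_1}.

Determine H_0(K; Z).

Take the total order v_0 < v_1 < v_2 < v_3 < v_4 on the vertex set. Then K (dimension 1) consists of the simplices:

  0-simplices (5): [v_0], [v_1], [v_2], [v_3], [v_4]
  1-simplices (5): [v_0,v_1], [v_0,v_2], [v_1,v_4], [v_2,v_3], [v_3,v_4]

so the chain groups are C_0 ≅ Z^5, C_1 ≅ Z^5.

The boundary map ∂_1: C_1 → C_0 maps an edge to its endpoints' difference, ∂[p,q] = q − p. For instance
  ∂[v_0,v_2] = [v_2] − [v_0].
The 5×5 boundary matrix has rank 4 and Smith normal form diag(1,1,1,1).

Computing H_k = (kernel of ∂_k) / (image of ∂_{k+1}):

  H_0: rank C_0 − rank ∂_1 = 5 − 4 = 1, and the invariant factors of ∂_1 are all 1, so H_0 = Z.

(K is a triangulation of the circle S^1.)

H_0 ≅ Z.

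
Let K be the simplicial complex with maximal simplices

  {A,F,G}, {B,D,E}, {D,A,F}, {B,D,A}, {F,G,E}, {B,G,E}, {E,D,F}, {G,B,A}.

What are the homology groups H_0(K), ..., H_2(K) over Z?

H_0 = Z,  H_1 = 0,  H_2 = Z.

We work with the vertex ordering A < B < D < E < F < G. The simplices of K, each written with vertices in increasing order, are:

  0-simplices (6): A, B, D, E, F, G
  1-simplices (12): AB, AD, AF, AG, BD, BE, BG, DE, DF, EF, EG, FG
  2-simplices (8): ABD, ABG, ADF, AFG, BDE, BEG, DEF, EFG

Hence C_0 ≅ Z^6, C_1 ≅ Z^12, C_2 ≅ Z^8.

∂_1: C_1 → C_0 maps an edge to its endpoints' difference, ∂[p,q] = q − p. For instance
  ∂AG = G − A.
As a 6×12 matrix over Z this has rank 5, with invariant factors (1,1,1,1,1).

Boundary ∂_2: C_2 → C_1 maps a triangle to the signed sum of its edges. For instance
  ∂ABG = BG − AG + AB,
  ∂DEF = EF − DF + DE.
This gives a 12×8 integer matrix of rank 7; reducing to Smith normal form yields diagonal entries (1,1,1,1,1,1,1).

Now H_k = ker ∂_k / im ∂_{k+1}, so:

  H_0: rank C_0 − rank ∂_1 = 6 − 5 = 1, and the invariant factors of ∂_1 are all 1, so H_0 ≅ Z.
  H_1: rank ker ∂_1 − rank ∂_2 = (12 − 5) − 7 = 0, and the invariant factors of ∂_2 are all 1, so H_1 ≅ 0.
  H_2: rank ker ∂_2 − rank ∂_3 = (8 − 7) − 0 = 1, and there is no ∂_3, so H_2 ≅ Z.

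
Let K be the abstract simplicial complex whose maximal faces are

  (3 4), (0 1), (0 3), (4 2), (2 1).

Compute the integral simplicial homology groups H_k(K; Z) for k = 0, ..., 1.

H_0 = Z,  H_1 = Z.

We work with the vertex ordering 0 < 1 < 2 < 3 < 4. The simplices of K, each written with vertices in increasing order, are:

  0-simplices (5): [0], [1], [2], [3], [4]
  1-simplices (5): [0,1], [0,3], [1,2], [2,4], [3,4]

giving chain groups C_0 ≅ Z^5, C_1 ≅ Z^5.

Boundary ∂_1: C_1 → C_0 is given by ∂[p,q] = [q] − [p].
The resulting 5×5 matrix has rank 4, and its Smith normal form has invariant factors (1,1,1,1).

Computing H_k = (kernel of ∂_k) / (image of ∂_{k+1}):

  H_0: rank C_0 − rank ∂_1 = 5 − 4 = 1, and the invariant factors of ∂_1 are all 1, so H_0 ≅ Z.
  H_1: rank ker ∂_1 − rank ∂_2 = (5 − 4) − 0 = 1, and there is no ∂_2, so H_1 ≅ Z.

As a check, the Euler characteristic is 5 − 5 = 0, which agrees with 1 − 1 = 0.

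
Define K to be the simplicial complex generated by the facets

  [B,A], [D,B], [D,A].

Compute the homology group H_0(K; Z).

Fix the vertex order A < B < D and write every simplex with vertices in increasing order. Then dim K = 1 and the simplices of K are:

  0-simplices (3): A, B, D
  1-simplices (3): AB, AD, BD

Hence C_0 ≅ Z^3, C_1 ≅ Z^3.

The boundary map ∂_1: C_1 → C_0 is given by ∂[p,q] = [q] − [p].
The 3×3 boundary matrix has rank 2 and Smith normal form diag(1,1).

Now H_k = ker ∂_k / im ∂_{k+1}, so:

  H_0: rank C_0 − rank ∂_1 = 3 − 2 = 1, and the invariant factors of ∂_1 are all 1, so H_0 = Z.

(K is a triangulation of the circle S^1.)

H_0 = Z.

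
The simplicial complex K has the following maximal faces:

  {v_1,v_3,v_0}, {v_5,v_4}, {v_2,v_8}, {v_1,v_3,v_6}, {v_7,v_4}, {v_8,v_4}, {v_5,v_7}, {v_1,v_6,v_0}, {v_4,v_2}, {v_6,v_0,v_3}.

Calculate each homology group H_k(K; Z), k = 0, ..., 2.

H_0 ≅ Z^2,  H_1 ≅ Z^2,  H_2 ≅ Z.

Fix the vertex order v_0 < v_1 < v_2 < v_3 < v_4 < v_5 < v_6 < v_7 < v_8 and write every simplex with vertices in increasing order. Then dim K = 2 and the simplices of K are:

  0-simplices (9): [v_0], [v_1], [v_2], [v_3], [v_4], [v_5], [v_6], [v_7], [v_8]
  1-simplices (12): [v_0,v_1], [v_0,v_3], [v_0,v_6], [v_1,v_3], [v_1,v_6], [v_2,v_4], [v_2,v_8], [v_3,v_6], [v_4,v_5], [v_4,v_7], [v_4,v_8], [v_5,v_7]
  2-simplices (4): [v_0,v_1,v_3], [v_0,v_1,v_6], [v_0,v_3,v_6], [v_1,v_3,v_6]

Hence C_0 ≅ Z^9, C_1 ≅ Z^12, C_2 ≅ Z^4.

The boundary map ∂_1: C_1 → C_0 maps an edge to its endpoints' difference, ∂[p,q] = q − p.
The 9×12 boundary matrix has rank 7 and Smith normal form diag(1,1,1,1,1,1,1).

The boundary map ∂_2: C_2 → C_1 sends each 2-simplex [p,q,r] to [q,r] − [p,r] + [p,q]. For instance
  ∂[v_1,v_3,v_6] = [v_3,v_6] − [v_1,v_6] + [v_1,v_3],
  ∂[v_0,v_3,v_6] = [v_3,v_6] − [v_0,v_6] + [v_0,v_3].
The 12×4 boundary matrix has rank 3 and Smith normal form diag(1,1,1).

Reading off H_k = ker ∂_k / im ∂_{k+1}:

  H_0: rank C_0 − rank ∂_1 = 9 − 7 = 2, and the invariant factors of ∂_1 are all 1, so H_0 = Z^2.
  H_1: rank ker ∂_1 − rank ∂_2 = (12 − 7) − 3 = 2, and the invariant factors of ∂_2 are all 1, so H_1 = Z^2.
  H_2: rank ker ∂_2 − rank ∂_3 = (4 − 3) − 0 = 1, and there is no ∂_3, so H_2 = Z.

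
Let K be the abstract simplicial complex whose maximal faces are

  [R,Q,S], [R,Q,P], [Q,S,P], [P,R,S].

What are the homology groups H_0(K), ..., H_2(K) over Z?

H_0 ≅ Z,  H_1 = 0,  H_2 ≅ Z.

We work with the vertex ordering P < Q < R < S. The simplices of K, each written with vertices in increasing order, are:

  0-simplices (4): P, Q, R, S
  1-simplices (6): PQ, PR, PS, QR, QS, RS
  2-simplices (4): PQR, PQS, PRS, QRS

Hence C_0 ≅ Z^4, C_1 ≅ Z^6, C_2 ≅ Z^4.

The boundary map ∂_1: C_1 → C_0 sends each edge [p,q] (with p < q) to q − p.
As a 4×6 matrix over Z this has rank 3, with invariant factors (1,1,1).

∂_2: C_2 → C_1 sends each 2-simplex [p,q,r] to [q,r] − [p,r] + [p,q]. For instance
  ∂PQS = QS − PS + PQ,
  ∂PQR = QR − PR + PQ.
The 6×4 boundary matrix has rank 3 and Smith normal form diag(1,1,1).

Computing H_k = (kernel of ∂_k) / (image of ∂_{k+1}):

  H_0: rank C_0 − rank ∂_1 = 4 − 3 = 1, and the invariant factors of ∂_1 are all 1, so H_0 ≅ Z.
  H_1: rank ker ∂_1 − rank ∂_2 = (6 − 3) − 3 = 0, and the invariant factors of ∂_2 are all 1, so H_1 ≅ 0.
  H_2: rank ker ∂_2 − rank ∂_3 = (4 − 3) − 0 = 1, and there is no ∂_3, so H_2 ≅ Z.

(K is a triangulation of the 2-sphere S^2.)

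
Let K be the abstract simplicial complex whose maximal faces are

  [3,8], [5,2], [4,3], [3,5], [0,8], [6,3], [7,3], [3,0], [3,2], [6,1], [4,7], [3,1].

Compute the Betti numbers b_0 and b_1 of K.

K has 9 vertices, 12 edges.
rank ∂_0 = 0, rank ∂_1 = 8 ⇒ b_0 = 9 − 0 − 8 = 1; all invariant factors of ∂_1 are 1 so no torsion. So H_0 ≅ Z.
rank ∂_1 = 8, rank ∂_2 = 0 ⇒ b_1 = 12 − 8 − 0 = 4. So H_1 ≅ Z^4.

b_0 = 1, b_1 = 4.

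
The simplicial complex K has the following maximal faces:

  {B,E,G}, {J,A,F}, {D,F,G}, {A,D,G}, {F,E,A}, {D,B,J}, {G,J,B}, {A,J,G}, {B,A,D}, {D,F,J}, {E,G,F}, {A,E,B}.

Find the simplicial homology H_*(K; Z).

H_0 ≅ Z,  H_1 ≅ Z/2Z,  H_2 = 0.

We work with the vertex ordering A < B < D < E < F < G < J. The simplices of K, each written with vertices in increasing order, are:

  0-simplices (7): A, B, D, E, F, G, J
  1-simplices (18): AB, AD, AE, AF, AG, AJ, BD, BE, BG, BJ, DF, DG, DJ, EF, EG, FG, FJ, GJ
  2-simplices (12): ABD, ABE, ADG, AEF, AFJ, AGJ, BDJ, BEG, BGJ, DFG, DFJ, EFG

so the chain groups are C_0 ≅ Z^7, C_1 ≅ Z^18, C_2 ≅ Z^12.

∂_1: C_1 → C_0 is given by ∂[p,q] = [q] − [p].
As a 7×18 matrix over Z this has rank 6, with invariant factors (1,1,1,1,1,1).

The boundary map ∂_2: C_2 → C_1 maps a triangle to the signed sum of its edges. For instance
  ∂BGJ = GJ − BJ + BG,
  ∂DFG = FG − DG + DF.
The 18×12 boundary matrix has rank 12 and Smith normal form diag(1,1,1,1,1,1,1,1,1,1,1,2).

Reading off H_k = ker ∂_k / im ∂_{k+1}:

  H_0: rank C_0 − rank ∂_1 = 7 − 6 = 1, and the invariant factors of ∂_1 are all 1, so H_0 = Z.
  H_1: rank ker ∂_1 − rank ∂_2 = (18 − 6) − 12 = 0, and ∂_2 has invariant factor 2 > 1, so H_1 = Z/2Z.
  H_2: rank ker ∂_2 − rank ∂_3 = (12 − 12) − 0 = 0, and there is no ∂_3, so H_2 = 0.

As a check, the Euler characteristic is 7 − 18 + 12 = 1, which agrees with 1 − 0 + 0 = 1.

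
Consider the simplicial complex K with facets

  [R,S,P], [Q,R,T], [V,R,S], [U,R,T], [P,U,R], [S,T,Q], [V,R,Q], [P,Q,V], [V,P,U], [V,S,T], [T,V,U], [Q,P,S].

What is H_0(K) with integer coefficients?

H_0 = Z.

Take the total order P < Q < R < S < T < U < V on the vertex set. Then K (dimension 2) consists of the simplices:

  0-simplices (7): P, Q, R, S, T, U, V
  1-simplices (18): PQ, PR, PS, PU, PV, QR, QS, QT, QV, RS, RT, RU, RV, ST, SV, TU, TV, UV
  2-simplices (12): PQS, PQV, PRS, PRU, PUV, QRT, QRV, QST, RSV, RTU, STV, TUV

so the chain groups are C_0 ≅ Z^7, C_1 ≅ Z^18, C_2 ≅ Z^12.

The boundary map ∂_1: C_1 → C_0 sends each edge [p,q] (with p < q) to q − p.
As a 7×18 matrix over Z this has rank 6, with invariant factors (1,1,1,1,1,1).

Boundary ∂_2: C_2 → C_1 acts by ∂[p,q,r] = [q,r] − [p,r] + [p,q]. For instance
  ∂QST = ST − QT + QS,
  ∂PRU = RU − PU + PR.
As a 18×12 matrix over Z this has rank 12, with invariant factors (1,1,1,1,1,1,1,1,1,1,1,2).

Computing H_k = (kernel of ∂_k) / (image of ∂_{k+1}):

  H_0: rank C_0 − rank ∂_1 = 7 − 6 = 1, and the invariant factors of ∂_1 are all 1, so H_0 ≅ Z.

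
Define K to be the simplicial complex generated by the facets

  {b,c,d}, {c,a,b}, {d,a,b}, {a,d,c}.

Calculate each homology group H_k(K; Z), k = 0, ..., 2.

H_0 ≅ Z,  H_1 = 0,  H_2 ≅ Z.

Fix the vertex order a < b < c < d and write every simplex with vertices in increasing order. Then dim K = 2 and the simplices of K are:

  0-simplices (4): a, b, c, d
  1-simplices (6): ab, ac, ad, bc, bd, cd
  2-simplices (4): abc, abd, acd, bcd

Hence C_0 ≅ Z^4, C_1 ≅ Z^6, C_2 ≅ Z^4.

∂_1: C_1 → C_0 maps an edge to its endpoints' difference, ∂[p,q] = q − p. For instance
  ∂bc = c − b.
The resulting 4×6 matrix has rank 3, and its Smith normal form has invariant factors (1,1,1).

The boundary map ∂_2: C_2 → C_1 acts by ∂[p,q,r] = [q,r] − [p,r] + [p,q]. For instance
  ∂acd = cd − ad + ac,
  ∂abd = bd − ad + ab.
As a 6×4 matrix over Z this has rank 3, with invariant factors (1,1,1).

Computing H_k = (kernel of ∂_k) / (image of ∂_{k+1}):

  H_0: rank C_0 − rank ∂_1 = 4 − 3 = 1, and the invariant factors of ∂_1 are all 1, so H_0 ≅ Z.
  H_1: rank ker ∂_1 − rank ∂_2 = (6 − 3) − 3 = 0, and the invariant factors of ∂_2 are all 1, so H_1 ≅ 0.
  H_2: rank ker ∂_2 − rank ∂_3 = (4 − 3) − 0 = 1, and there is no ∂_3, so H_2 ≅ Z.

As a check, the Euler characteristic is 4 − 6 + 4 = 2, which agrees with 1 − 0 + 1 = 2.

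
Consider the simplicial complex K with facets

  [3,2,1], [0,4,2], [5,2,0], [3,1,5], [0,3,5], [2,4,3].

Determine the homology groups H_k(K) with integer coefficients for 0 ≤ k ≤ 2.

We work with the vertex ordering 0 < 1 < 2 < 3 < 4 < 5. The simplices of K, each written with vertices in increasing order, are:

  0-simplices (6): [0], [1], [2], [3], [4], [5]
  1-simplices (12): [0,2], [0,3], [0,4], [0,5], [1,2], [1,3], [1,5], [2,3], [2,4], [2,5], [3,4], [3,5]
  2-simplices (6): [0,2,4], [0,2,5], [0,3,5], [1,2,3], [1,3,5], [2,3,4]

giving chain groups C_0 ≅ Z^6, C_1 ≅ Z^12, C_2 ≅ Z^6.

∂_1: C_1 → C_0 is given by ∂[p,q] = [q] − [p]. For instance
  ∂[0,5] = [5] − [0].
This gives a 6×12 integer matrix of rank 5; reducing to Smith normal form yields diagonal entries (1,1,1,1,1).

∂_2: C_2 → C_1 acts by ∂[p,q,r] = [q,r] − [p,r] + [p,q]. For instance
  ∂[0,3,5] = [3,5] − [0,5] + [0,3],
  ∂[0,2,4] = [2,4] − [0,4] + [0,2].
This gives a 12×6 integer matrix of rank 6; reducing to Smith normal form yields diagonal entries (1,1,1,1,1,1).

Now H_k = ker ∂_k / im ∂_{k+1}, so:

  H_0: rank C_0 − rank ∂_1 = 6 − 5 = 1, and the invariant factors of ∂_1 are all 1, so H_0 = Z.
  H_1: rank ker ∂_1 − rank ∂_2 = (12 − 5) − 6 = 1, and the invariant factors of ∂_2 are all 1, so H_1 = Z.
  H_2: rank ker ∂_2 − rank ∂_3 = (6 − 6) − 0 = 0, and there is no ∂_3, so H_2 = 0.

H_0 ≅ Z,  H_1 ≅ Z,  H_2 = 0.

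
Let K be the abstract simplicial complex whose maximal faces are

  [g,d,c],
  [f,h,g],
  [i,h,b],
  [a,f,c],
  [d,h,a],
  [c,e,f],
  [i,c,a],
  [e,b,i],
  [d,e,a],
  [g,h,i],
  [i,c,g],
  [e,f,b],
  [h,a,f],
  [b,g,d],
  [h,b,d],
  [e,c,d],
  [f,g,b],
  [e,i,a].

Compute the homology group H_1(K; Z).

H_1 ≅ Z × Z/2.

Order the vertices as a < b < c < d < e < f < g < h < i. Listing each simplex with vertices in this order, K has dimension 2 with simplices:

  0-simplices (9): a, b, c, d, e, f, g, h, i
  1-simplices (27): ac, ad, ae, af, ah, ai, bd, be, bf, bg, bh, bi, cd, ce, cf, cg, ci, de, dg, dh, ef, ei, fg, fh, gh, gi, hi
  2-simplices (18): acf, aci, ade, adh, aei, afh, bdg, bdh, bef, bei, bfg, bhi, cde, cdg, cef, cgi, fgh, ghi

Hence C_0 ≅ Z^9, C_1 ≅ Z^27, C_2 ≅ Z^18.

The boundary map ∂_1: C_1 → C_0 maps an edge to its endpoints' difference, ∂[p,q] = q − p. For instance
  ∂ei = i − e.
This gives a 9×27 integer matrix of rank 8; reducing to Smith normal form yields diagonal entries (1,1,1,1,1,1,1,1).

∂_2: C_2 → C_1 sends each 2-simplex [p,q,r] to [q,r] − [p,r] + [p,q]. For instance
  ∂ade = de − ae + ad,
  ∂afh = fh − ah + af.
The resulting 27×18 matrix has rank 18, and its Smith normal form has invariant factors (1,1,1,1,1,1,1,1,1,1,1,1,1,1,1,1,1,2).

Reading off H_k = ker ∂_k / im ∂_{k+1}:

  H_1: rank ker ∂_1 − rank ∂_2 = (27 − 8) − 18 = 1, and ∂_2 has invariant factor 2 > 1, so H_1 ≅ Z × Z/2.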